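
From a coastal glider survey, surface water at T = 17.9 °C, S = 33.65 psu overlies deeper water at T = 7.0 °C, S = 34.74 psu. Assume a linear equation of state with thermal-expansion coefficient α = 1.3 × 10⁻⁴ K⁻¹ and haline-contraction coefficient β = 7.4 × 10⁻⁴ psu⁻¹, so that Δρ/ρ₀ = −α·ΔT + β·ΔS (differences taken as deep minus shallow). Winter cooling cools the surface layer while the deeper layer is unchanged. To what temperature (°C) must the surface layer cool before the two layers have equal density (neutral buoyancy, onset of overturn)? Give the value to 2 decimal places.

Neutral buoyancy requires Δρ = 0, i.e. −α(T_deep − T_surf′) + β(S_deep − S_surf) = 0.
T_surf′ = T_deep − (β/α)·ΔS = 7.0 − (7.4 × 10⁻⁴/1.3 × 10⁻⁴)·(+1.09) = 0.7954 °C.
Cooling required: 17.9 − (0.7954) = 17.1046 °C.

0.80 °C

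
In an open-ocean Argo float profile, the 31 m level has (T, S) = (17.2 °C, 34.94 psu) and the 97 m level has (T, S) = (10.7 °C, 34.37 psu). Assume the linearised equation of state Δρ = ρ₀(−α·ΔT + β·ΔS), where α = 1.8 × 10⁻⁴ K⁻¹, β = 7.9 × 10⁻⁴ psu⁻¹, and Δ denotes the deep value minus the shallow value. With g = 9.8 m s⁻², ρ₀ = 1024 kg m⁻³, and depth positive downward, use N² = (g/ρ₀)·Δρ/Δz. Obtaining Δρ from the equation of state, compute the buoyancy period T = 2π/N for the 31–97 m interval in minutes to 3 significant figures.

10.1 min

ΔT = -6.5 K, ΔS = -0.57 psu (deep − shallow).
Δρ/ρ₀ = −αΔT + βΔS = 1.17 × 10⁻³ − 4.503 × 10⁻⁴ = 7.197 × 10⁻⁴, so Δρ ≈ 0.7370 kg m⁻³.
N² = (g/ρ₀)·Δρ/Δz = g·(Δρ/ρ₀)/Δz = 9.8 × 7.197 × 10⁻⁴ / 66 = 1.0686 × 10⁻⁴ s⁻².
N = √(1.0686 × 10⁻⁴) = 0.010337 rad s⁻¹ → T = 2π/N = 607.83 s = 10.131 min ≈ 10.1 min.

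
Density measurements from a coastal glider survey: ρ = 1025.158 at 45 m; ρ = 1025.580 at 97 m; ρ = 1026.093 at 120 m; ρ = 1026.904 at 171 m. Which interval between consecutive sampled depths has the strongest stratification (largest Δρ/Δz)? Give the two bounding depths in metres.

97–120 m

Compute the density gradient over each adjacent pair:
  45–97 m: Δρ/Δz = 0.422/52 = 8.1 × 10⁻³ kg m⁻⁴
  97–120 m: Δρ/Δz = 0.513/23 = 0.022 kg m⁻⁴
  120–171 m: Δρ/Δz = 0.811/51 = 0.016 kg m⁻⁴
The largest gradient is in the 97–120 m interval — the pycnocline.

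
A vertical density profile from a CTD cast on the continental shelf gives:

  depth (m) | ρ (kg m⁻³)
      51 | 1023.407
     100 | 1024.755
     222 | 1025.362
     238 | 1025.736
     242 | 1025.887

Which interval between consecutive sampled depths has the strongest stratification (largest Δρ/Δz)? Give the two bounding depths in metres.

Compute the density gradient over each adjacent pair:
  51–100 m: Δρ/Δz = 1.348/49 = 0.028 kg m⁻⁴
  100–222 m: Δρ/Δz = 0.607/122 = 5.0 × 10⁻³ kg m⁻⁴
  222–238 m: Δρ/Δz = 0.374/16 = 0.023 kg m⁻⁴
  238–242 m: Δρ/Δz = 0.151/4 = 0.038 kg m⁻⁴
The largest gradient is in the 238–242 m interval — the pycnocline.

238–242 m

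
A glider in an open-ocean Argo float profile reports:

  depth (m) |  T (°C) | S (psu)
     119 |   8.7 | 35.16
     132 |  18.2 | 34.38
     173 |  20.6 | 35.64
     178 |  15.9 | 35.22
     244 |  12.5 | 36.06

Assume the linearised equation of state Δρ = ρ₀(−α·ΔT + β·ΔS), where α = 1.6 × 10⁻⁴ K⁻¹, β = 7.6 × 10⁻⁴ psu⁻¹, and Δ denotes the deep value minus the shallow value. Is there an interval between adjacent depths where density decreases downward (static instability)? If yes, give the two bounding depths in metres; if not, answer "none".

119–132 m

Evaluate Δρ/ρ₀ = −αΔT + βΔS across each adjacent pair:
  119–132 m: −αΔT+βΔS = −(1.6 × 10⁻⁴)(+9.5)+(7.6 × 10⁻⁴)(-0.78) = -2.1 × 10⁻³ → UNSTABLE
  132–173 m: −αΔT+βΔS = −(1.6 × 10⁻⁴)(+2.4)+(7.6 × 10⁻⁴)(+1.26) = 5.7 × 10⁻⁴ → stable
  173–178 m: −αΔT+βΔS = −(1.6 × 10⁻⁴)(-4.7)+(7.6 × 10⁻⁴)(-0.42) = 4.3 × 10⁻⁴ → stable
  178–244 m: −αΔT+βΔS = −(1.6 × 10⁻⁴)(-3.4)+(7.6 × 10⁻⁴)(+0.84) = 1.2 × 10⁻³ → stable
The 119–132 m interval has Δρ < 0: lighter water underlies denser water.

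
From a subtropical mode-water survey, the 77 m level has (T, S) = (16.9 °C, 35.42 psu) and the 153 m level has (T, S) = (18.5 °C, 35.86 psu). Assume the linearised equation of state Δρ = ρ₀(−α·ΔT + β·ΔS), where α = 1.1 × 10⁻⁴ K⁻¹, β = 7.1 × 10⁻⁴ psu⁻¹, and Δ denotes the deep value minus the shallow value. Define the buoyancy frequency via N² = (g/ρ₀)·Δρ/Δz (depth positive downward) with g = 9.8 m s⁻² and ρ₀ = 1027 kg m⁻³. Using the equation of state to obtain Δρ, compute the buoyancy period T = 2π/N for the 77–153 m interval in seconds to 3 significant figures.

ΔT = +1.6 K, ΔS = +0.44 psu (deep − shallow).
Δρ/ρ₀ = −αΔT + βΔS = -1.76 × 10⁻⁴ + 3.124 × 10⁻⁴ = 1.364 × 10⁻⁴, so Δρ ≈ 0.1401 kg m⁻³.
N² = (g/ρ₀)·Δρ/Δz = g·(Δρ/ρ₀)/Δz = 9.8 × 1.364 × 10⁻⁴ / 76 = 1.7588 × 10⁻⁵ s⁻².
N = √(1.7588 × 10⁻⁵) = 4.1938 × 10⁻³ rad s⁻¹ → T = 2π/N = 1.4982 × 10³ s ≈ 1.50 × 10³ s.

1.50 × 10³ s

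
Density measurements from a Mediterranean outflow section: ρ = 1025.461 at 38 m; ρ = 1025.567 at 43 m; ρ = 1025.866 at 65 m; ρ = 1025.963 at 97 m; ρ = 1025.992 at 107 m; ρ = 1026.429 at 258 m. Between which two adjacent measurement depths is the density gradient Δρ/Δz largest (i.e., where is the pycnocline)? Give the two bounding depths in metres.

Compute the density gradient over each adjacent pair:
  38–43 m: Δρ/Δz = 0.106/5 = 0.021 kg m⁻⁴
  43–65 m: Δρ/Δz = 0.299/22 = 0.014 kg m⁻⁴
  65–97 m: Δρ/Δz = 0.097/32 = 3.0 × 10⁻³ kg m⁻⁴
  97–107 m: Δρ/Δz = 0.029/10 = 2.9 × 10⁻³ kg m⁻⁴
  107–258 m: Δρ/Δz = 0.437/151 = 2.9 × 10⁻³ kg m⁻⁴
The largest gradient is in the 38–43 m interval — the pycnocline.

38–43 m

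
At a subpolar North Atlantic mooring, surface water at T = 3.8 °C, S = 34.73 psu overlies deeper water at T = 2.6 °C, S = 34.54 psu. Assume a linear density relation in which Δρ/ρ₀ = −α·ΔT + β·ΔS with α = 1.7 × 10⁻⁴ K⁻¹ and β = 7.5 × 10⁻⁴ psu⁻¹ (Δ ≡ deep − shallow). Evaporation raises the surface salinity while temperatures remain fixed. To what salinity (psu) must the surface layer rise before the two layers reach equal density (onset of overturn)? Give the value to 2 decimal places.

34.81 psu

Neutral buoyancy requires −α(T_deep − T_surf) + β(S_deep − S_surf′) = 0.
S_surf′ = S_deep − (α/β)·ΔT = 34.54 − (1.7 × 10⁻⁴/7.5 × 10⁻⁴)·(-1.2) = 34.8120 psu.
Increase required: 34.8120 − 34.73 = 0.0820 psu.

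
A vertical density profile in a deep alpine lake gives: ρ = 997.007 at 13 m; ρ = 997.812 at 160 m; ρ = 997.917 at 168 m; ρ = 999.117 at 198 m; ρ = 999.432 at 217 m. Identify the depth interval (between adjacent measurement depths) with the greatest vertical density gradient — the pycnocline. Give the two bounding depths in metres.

Compute the density gradient over each adjacent pair:
  13–160 m: Δρ/Δz = 0.805/147 = 5.5 × 10⁻³ kg m⁻⁴
  160–168 m: Δρ/Δz = 0.105/8 = 0.013 kg m⁻⁴
  168–198 m: Δρ/Δz = 1.200/30 = 0.040 kg m⁻⁴
  198–217 m: Δρ/Δz = 0.315/19 = 0.017 kg m⁻⁴
The largest gradient is in the 168–198 m interval — the pycnocline.

168–198 m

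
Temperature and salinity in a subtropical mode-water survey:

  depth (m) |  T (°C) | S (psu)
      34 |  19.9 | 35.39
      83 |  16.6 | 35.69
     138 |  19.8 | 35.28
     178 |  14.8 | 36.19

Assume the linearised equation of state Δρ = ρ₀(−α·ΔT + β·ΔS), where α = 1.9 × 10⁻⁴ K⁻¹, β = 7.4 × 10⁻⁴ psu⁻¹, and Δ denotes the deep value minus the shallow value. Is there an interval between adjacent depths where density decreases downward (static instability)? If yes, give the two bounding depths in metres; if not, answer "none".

Evaluate Δρ/ρ₀ = −αΔT + βΔS across each adjacent pair:
  34–83 m: −αΔT+βΔS = −(1.9 × 10⁻⁴)(-3.3)+(7.4 × 10⁻⁴)(+0.30) = 8.5 × 10⁻⁴ → stable
  83–138 m: −αΔT+βΔS = −(1.9 × 10⁻⁴)(+3.2)+(7.4 × 10⁻⁴)(-0.41) = -9.1 × 10⁻⁴ → UNSTABLE
  138–178 m: −αΔT+βΔS = −(1.9 × 10⁻⁴)(-5.0)+(7.4 × 10⁻⁴)(+0.91) = 1.6 × 10⁻³ → stable
The 83–138 m interval has Δρ < 0: lighter water underlies denser water.

83–138 m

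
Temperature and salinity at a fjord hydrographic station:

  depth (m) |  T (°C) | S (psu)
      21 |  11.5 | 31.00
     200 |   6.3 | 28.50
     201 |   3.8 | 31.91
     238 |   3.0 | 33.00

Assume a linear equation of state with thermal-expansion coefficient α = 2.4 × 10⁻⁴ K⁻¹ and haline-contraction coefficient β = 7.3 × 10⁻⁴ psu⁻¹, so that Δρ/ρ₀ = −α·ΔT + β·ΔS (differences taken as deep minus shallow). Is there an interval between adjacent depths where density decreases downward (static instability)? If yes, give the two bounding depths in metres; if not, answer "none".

Evaluate Δρ/ρ₀ = −αΔT + βΔS across each adjacent pair:
  21–200 m: −αΔT+βΔS = −(2.4 × 10⁻⁴)(-5.2)+(7.3 × 10⁻⁴)(-2.50) = -5.8 × 10⁻⁴ → UNSTABLE
  200–201 m: −αΔT+βΔS = −(2.4 × 10⁻⁴)(-2.5)+(7.3 × 10⁻⁴)(+3.41) = 3.1 × 10⁻³ → stable
  201–238 m: −αΔT+βΔS = −(2.4 × 10⁻⁴)(-0.8)+(7.3 × 10⁻⁴)(+1.09) = 9.9 × 10⁻⁴ → stable
The 21–200 m interval has Δρ < 0: lighter water underlies denser water.

21–200 m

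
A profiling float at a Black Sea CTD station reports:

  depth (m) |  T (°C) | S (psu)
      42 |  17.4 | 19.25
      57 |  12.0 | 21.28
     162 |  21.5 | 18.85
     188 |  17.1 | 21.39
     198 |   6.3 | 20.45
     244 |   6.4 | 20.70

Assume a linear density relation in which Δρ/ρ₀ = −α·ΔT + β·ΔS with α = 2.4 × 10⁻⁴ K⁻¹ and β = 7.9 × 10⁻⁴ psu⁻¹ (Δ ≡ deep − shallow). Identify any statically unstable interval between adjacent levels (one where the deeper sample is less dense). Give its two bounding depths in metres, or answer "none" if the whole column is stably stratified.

57–162 m

Evaluate Δρ/ρ₀ = −αΔT + βΔS across each adjacent pair:
  42–57 m: −αΔT+βΔS = −(2.4 × 10⁻⁴)(-5.4)+(7.9 × 10⁻⁴)(+2.03) = 2.9 × 10⁻³ → stable
  57–162 m: −αΔT+βΔS = −(2.4 × 10⁻⁴)(+9.5)+(7.9 × 10⁻⁴)(-2.43) = -4.2 × 10⁻³ → UNSTABLE
  162–188 m: −αΔT+βΔS = −(2.4 × 10⁻⁴)(-4.4)+(7.9 × 10⁻⁴)(+2.54) = 3.1 × 10⁻³ → stable
  188–198 m: −αΔT+βΔS = −(2.4 × 10⁻⁴)(-10.8)+(7.9 × 10⁻⁴)(-0.94) = 1.8 × 10⁻³ → stable
  198–244 m: −αΔT+βΔS = −(2.4 × 10⁻⁴)(+0.1)+(7.9 × 10⁻⁴)(+0.25) = 1.7 × 10⁻⁴ → stable
The 57–162 m interval has Δρ < 0: lighter water underlies denser water.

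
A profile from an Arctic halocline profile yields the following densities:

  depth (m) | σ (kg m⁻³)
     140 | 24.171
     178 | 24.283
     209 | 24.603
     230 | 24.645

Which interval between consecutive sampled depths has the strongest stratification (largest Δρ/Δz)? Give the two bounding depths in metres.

Compute the density gradient over each adjacent pair:
  140–178 m: Δρ/Δz = 0.112/38 = 2.9 × 10⁻³ kg m⁻⁴
  178–209 m: Δρ/Δz = 0.320/31 = 0.010 kg m⁻⁴
  209–230 m: Δρ/Δz = 0.042/21 = 2.0 × 10⁻³ kg m⁻⁴
The largest gradient is in the 178–209 m interval — the pycnocline.

178–209 m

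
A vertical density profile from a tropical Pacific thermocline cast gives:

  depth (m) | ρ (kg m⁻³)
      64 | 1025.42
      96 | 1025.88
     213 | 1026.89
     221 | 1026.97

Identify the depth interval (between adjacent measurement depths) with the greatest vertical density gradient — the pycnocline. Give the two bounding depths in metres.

Compute the density gradient over each adjacent pair:
  64–96 m: Δρ/Δz = 0.46/32 = 0.014 kg m⁻⁴
  96–213 m: Δρ/Δz = 1.01/117 = 8.6 × 10⁻³ kg m⁻⁴
  213–221 m: Δρ/Δz = 0.08/8 = 0.010 kg m⁻⁴
The largest gradient is in the 64–96 m interval — the pycnocline.

64–96 m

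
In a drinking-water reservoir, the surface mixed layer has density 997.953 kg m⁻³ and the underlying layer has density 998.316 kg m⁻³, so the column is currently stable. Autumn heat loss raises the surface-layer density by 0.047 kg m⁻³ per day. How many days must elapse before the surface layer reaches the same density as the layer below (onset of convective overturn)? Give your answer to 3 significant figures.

7.72 days

Density deficit of the surface layer: 998.316 − 997.953 = 0.363 kg m⁻³.
Required change = 0.363 / 0.047 = 7.72 days.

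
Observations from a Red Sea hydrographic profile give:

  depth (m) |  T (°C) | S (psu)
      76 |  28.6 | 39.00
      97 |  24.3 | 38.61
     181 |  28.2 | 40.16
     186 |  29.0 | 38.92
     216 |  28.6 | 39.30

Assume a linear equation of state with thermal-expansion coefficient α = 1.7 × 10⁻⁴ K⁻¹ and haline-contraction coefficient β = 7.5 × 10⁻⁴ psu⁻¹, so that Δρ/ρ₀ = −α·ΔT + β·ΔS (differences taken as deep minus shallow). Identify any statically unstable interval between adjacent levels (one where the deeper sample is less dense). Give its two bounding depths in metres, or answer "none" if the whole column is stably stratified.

181–186 m

Evaluate Δρ/ρ₀ = −αΔT + βΔS across each adjacent pair:
  76–97 m: −αΔT+βΔS = −(1.7 × 10⁻⁴)(-4.3)+(7.5 × 10⁻⁴)(-0.39) = 4.4 × 10⁻⁴ → stable
  97–181 m: −αΔT+βΔS = −(1.7 × 10⁻⁴)(+3.9)+(7.5 × 10⁻⁴)(+1.55) = 5.0 × 10⁻⁴ → stable
  181–186 m: −αΔT+βΔS = −(1.7 × 10⁻⁴)(+0.8)+(7.5 × 10⁻⁴)(-1.24) = -1.1 × 10⁻³ → UNSTABLE
  186–216 m: −αΔT+βΔS = −(1.7 × 10⁻⁴)(-0.4)+(7.5 × 10⁻⁴)(+0.38) = 3.5 × 10⁻⁴ → stable
The 181–186 m interval has Δρ < 0: lighter water underlies denser water.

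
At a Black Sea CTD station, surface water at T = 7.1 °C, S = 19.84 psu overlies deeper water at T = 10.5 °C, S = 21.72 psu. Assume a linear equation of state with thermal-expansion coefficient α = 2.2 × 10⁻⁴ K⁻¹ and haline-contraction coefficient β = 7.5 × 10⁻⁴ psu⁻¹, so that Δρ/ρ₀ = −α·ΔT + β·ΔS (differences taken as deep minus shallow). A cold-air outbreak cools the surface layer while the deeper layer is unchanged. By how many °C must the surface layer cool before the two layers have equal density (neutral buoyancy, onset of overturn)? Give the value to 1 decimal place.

3.0 °C

Neutral buoyancy requires Δρ = 0, i.e. −α(T_deep − T_surf′) + β(S_deep − S_surf) = 0.
T_surf′ = T_deep − (β/α)·ΔS = 10.5 − (7.5 × 10⁻⁴/2.2 × 10⁻⁴)·(+1.88) = 4.091 °C.
Cooling required: 7.1 − (4.091) = 3.009 °C.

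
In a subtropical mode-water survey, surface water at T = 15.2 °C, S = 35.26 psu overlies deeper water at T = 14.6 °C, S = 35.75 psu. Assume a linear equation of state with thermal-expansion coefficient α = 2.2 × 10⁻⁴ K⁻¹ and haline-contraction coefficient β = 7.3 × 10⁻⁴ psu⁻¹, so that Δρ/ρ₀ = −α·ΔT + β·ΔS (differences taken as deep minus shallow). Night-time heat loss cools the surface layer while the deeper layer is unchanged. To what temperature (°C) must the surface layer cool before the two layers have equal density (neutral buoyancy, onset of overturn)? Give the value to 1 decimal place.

Neutral buoyancy requires Δρ = 0, i.e. −α(T_deep − T_surf′) + β(S_deep − S_surf) = 0.
T_surf′ = T_deep − (β/α)·ΔS = 14.6 − (7.3 × 10⁻⁴/2.2 × 10⁻⁴)·(+0.49) = 12.974 °C.
Cooling required: 15.2 − (12.974) = 2.226 °C.

13.0 °C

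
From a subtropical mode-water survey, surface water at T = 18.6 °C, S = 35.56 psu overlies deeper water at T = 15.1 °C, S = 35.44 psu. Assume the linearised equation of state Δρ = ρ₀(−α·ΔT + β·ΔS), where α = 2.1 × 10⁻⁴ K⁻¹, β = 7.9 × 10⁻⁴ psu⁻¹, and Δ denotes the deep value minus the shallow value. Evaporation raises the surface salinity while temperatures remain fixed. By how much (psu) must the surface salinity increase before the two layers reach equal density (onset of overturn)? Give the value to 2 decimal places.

0.81 psu

Neutral buoyancy requires −α(T_deep − T_surf) + β(S_deep − S_surf′) = 0.
S_surf′ = S_deep − (α/β)·ΔT = 35.44 − (2.1 × 10⁻⁴/7.9 × 10⁻⁴)·(-3.5) = 36.3704 psu.
Increase required: 36.3704 − 35.56 = 0.8104 psu.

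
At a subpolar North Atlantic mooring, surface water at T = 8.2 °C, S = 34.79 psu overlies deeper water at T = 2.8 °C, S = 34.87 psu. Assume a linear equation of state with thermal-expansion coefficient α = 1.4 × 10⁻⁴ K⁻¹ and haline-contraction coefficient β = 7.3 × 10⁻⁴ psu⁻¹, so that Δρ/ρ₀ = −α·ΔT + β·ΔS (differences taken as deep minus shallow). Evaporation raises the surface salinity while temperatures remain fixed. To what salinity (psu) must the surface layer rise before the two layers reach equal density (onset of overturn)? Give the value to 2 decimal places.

35.91 psu

Neutral buoyancy requires −α(T_deep − T_surf) + β(S_deep − S_surf′) = 0.
S_surf′ = S_deep − (α/β)·ΔT = 34.87 − (1.4 × 10⁻⁴/7.3 × 10⁻⁴)·(-5.4) = 35.9056 psu.
Increase required: 35.9056 − 34.79 = 1.1156 psu.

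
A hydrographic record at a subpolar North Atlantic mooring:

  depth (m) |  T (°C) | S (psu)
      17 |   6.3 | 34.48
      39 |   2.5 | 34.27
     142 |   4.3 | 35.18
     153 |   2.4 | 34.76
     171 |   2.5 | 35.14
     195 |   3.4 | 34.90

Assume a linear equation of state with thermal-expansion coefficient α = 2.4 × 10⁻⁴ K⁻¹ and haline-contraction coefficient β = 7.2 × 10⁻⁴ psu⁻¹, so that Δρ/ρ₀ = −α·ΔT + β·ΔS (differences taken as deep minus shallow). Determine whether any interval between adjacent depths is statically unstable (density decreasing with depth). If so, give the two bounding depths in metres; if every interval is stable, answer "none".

Evaluate Δρ/ρ₀ = −αΔT + βΔS across each adjacent pair:
  17–39 m: −αΔT+βΔS = −(2.4 × 10⁻⁴)(-3.8)+(7.2 × 10⁻⁴)(-0.21) = 7.6 × 10⁻⁴ → stable
  39–142 m: −αΔT+βΔS = −(2.4 × 10⁻⁴)(+1.8)+(7.2 × 10⁻⁴)(+0.91) = 2.2 × 10⁻⁴ → stable
  142–153 m: −αΔT+βΔS = −(2.4 × 10⁻⁴)(-1.9)+(7.2 × 10⁻⁴)(-0.42) = 1.5 × 10⁻⁴ → stable
  153–171 m: −αΔT+βΔS = −(2.4 × 10⁻⁴)(+0.1)+(7.2 × 10⁻⁴)(+0.38) = 2.5 × 10⁻⁴ → stable
  171–195 m: −αΔT+βΔS = −(2.4 × 10⁻⁴)(+0.9)+(7.2 × 10⁻⁴)(-0.24) = -3.9 × 10⁻⁴ → UNSTABLE
The 171–195 m interval has Δρ < 0: lighter water underlies denser water.

171–195 m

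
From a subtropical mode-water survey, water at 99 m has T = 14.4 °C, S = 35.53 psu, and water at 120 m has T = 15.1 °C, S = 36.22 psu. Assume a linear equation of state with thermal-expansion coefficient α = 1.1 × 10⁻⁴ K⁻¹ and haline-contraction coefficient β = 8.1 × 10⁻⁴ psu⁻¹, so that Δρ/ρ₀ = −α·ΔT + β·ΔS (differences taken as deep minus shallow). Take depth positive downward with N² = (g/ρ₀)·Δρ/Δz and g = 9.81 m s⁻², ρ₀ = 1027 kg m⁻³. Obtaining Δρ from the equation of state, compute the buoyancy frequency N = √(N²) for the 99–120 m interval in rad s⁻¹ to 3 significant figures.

0.0150 rad s⁻¹

ΔT = +0.7 K, ΔS = +0.69 psu (deep − shallow).
Δρ/ρ₀ = −αΔT + βΔS = -7.70 × 10⁻⁵ + 5.589 × 10⁻⁴ = 4.819 × 10⁻⁴, so Δρ ≈ 0.4949 kg m⁻³.
N² = (g/ρ₀)·Δρ/Δz = g·(Δρ/ρ₀)/Δz = 9.81 × 4.819 × 10⁻⁴ / 21 = 2.2512 × 10⁻⁴ s⁻².
N = √(2.2512 × 10⁻⁴) = 0.015004 rad s⁻¹ ≈ 0.0150 rad s⁻¹.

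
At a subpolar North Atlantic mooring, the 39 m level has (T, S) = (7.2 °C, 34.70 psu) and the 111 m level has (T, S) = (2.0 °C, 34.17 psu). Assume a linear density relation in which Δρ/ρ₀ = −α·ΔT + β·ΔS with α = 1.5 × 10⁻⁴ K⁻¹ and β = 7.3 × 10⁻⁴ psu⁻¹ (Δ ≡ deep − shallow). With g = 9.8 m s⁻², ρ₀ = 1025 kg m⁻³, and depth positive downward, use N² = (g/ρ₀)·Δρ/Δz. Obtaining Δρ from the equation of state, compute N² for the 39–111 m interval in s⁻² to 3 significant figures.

5.35 × 10⁻⁵ s⁻²

ΔT = -5.2 K, ΔS = -0.53 psu (deep − shallow).
Δρ/ρ₀ = −αΔT + βΔS = 7.80 × 10⁻⁴ − 3.869 × 10⁻⁴ = 3.931 × 10⁻⁴, so Δρ ≈ 0.4029 kg m⁻³.
N² = (g/ρ₀)·Δρ/Δz = g·(Δρ/ρ₀)/Δz = 9.8 × 3.931 × 10⁻⁴ / 72 = 5.3505 × 10⁻⁵ s⁻² ≈ 5.35 × 10⁻⁵ s⁻².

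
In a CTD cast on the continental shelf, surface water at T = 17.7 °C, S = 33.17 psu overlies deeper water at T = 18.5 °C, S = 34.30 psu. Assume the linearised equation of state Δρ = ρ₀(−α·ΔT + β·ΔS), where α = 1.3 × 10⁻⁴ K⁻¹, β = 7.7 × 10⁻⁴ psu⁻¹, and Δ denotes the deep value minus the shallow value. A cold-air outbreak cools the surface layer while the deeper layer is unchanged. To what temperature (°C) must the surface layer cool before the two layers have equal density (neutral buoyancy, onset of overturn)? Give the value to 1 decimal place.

Neutral buoyancy requires Δρ = 0, i.e. −α(T_deep − T_surf′) + β(S_deep − S_surf) = 0.
T_surf′ = T_deep − (β/α)·ΔS = 18.5 − (7.7 × 10⁻⁴/1.3 × 10⁻⁴)·(+1.13) = 11.807 °C.
Cooling required: 17.7 − (11.807) = 5.893 °C.

11.8 °C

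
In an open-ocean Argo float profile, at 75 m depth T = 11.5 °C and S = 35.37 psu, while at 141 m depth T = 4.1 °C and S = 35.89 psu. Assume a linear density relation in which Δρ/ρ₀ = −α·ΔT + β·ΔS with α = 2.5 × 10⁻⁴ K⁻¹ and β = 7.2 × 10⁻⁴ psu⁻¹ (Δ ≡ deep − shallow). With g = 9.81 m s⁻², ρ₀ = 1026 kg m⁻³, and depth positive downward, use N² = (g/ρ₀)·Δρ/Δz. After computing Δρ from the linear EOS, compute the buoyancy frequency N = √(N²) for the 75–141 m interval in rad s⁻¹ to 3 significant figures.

0.0182 rad s⁻¹

ΔT = -7.4 K, ΔS = +0.52 psu (deep − shallow).
Δρ/ρ₀ = −αΔT + βΔS = 1.85 × 10⁻³ + 3.744 × 10⁻⁴ = 2.2244 × 10⁻³, so Δρ ≈ 2.282 kg m⁻³.
N² = (g/ρ₀)·Δρ/Δz = g·(Δρ/ρ₀)/Δz = 9.81 × 2.2244 × 10⁻³ / 66 = 3.3063 × 10⁻⁴ s⁻².
N = √(3.3063 × 10⁻⁴) = 0.018183 rad s⁻¹ ≈ 0.0182 rad s⁻¹.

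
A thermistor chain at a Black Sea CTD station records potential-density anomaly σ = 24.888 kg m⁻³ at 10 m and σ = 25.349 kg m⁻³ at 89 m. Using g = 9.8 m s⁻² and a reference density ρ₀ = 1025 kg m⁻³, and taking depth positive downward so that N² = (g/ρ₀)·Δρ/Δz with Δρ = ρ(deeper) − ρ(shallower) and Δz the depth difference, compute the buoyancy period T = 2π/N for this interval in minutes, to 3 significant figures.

Δρ = 1025.349 − 1024.888 = 0.461 kg m⁻³ over Δz = 89 − 10 = 79 m.
N² = (9.8/1025) × (0.461/79) = 5.5793 × 10⁻⁵ s⁻².
N = √(5.5793 × 10⁻⁵) = 7.4695 × 10⁻³ rad s⁻¹, so T = 2π/N = 841.18 s = 14.020 min ≈ 14.0 min.
Since Δρ > 0 the layer is stably stratified.

14.0 min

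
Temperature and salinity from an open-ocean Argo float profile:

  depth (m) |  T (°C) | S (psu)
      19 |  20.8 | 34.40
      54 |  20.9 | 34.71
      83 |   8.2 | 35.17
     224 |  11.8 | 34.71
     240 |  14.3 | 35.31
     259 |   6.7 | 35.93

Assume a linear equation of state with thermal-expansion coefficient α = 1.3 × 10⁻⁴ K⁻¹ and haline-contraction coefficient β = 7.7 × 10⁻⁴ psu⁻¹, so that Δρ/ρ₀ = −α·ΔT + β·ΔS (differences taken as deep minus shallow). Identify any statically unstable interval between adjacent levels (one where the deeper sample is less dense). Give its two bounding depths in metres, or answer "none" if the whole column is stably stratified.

Evaluate Δρ/ρ₀ = −αΔT + βΔS across each adjacent pair:
  19–54 m: −αΔT+βΔS = −(1.3 × 10⁻⁴)(+0.1)+(7.7 × 10⁻⁴)(+0.31) = 2.3 × 10⁻⁴ → stable
  54–83 m: −αΔT+βΔS = −(1.3 × 10⁻⁴)(-12.7)+(7.7 × 10⁻⁴)(+0.46) = 2.0 × 10⁻³ → stable
  83–224 m: −αΔT+βΔS = −(1.3 × 10⁻⁴)(+3.6)+(7.7 × 10⁻⁴)(-0.46) = -8.2 × 10⁻⁴ → UNSTABLE
  224–240 m: −αΔT+βΔS = −(1.3 × 10⁻⁴)(+2.5)+(7.7 × 10⁻⁴)(+0.60) = 1.4 × 10⁻⁴ → stable
  240–259 m: −αΔT+βΔS = −(1.3 × 10⁻⁴)(-7.6)+(7.7 × 10⁻⁴)(+0.62) = 1.5 × 10⁻³ → stable
The 83–224 m interval has Δρ < 0: lighter water underlies denser water.

83–224 m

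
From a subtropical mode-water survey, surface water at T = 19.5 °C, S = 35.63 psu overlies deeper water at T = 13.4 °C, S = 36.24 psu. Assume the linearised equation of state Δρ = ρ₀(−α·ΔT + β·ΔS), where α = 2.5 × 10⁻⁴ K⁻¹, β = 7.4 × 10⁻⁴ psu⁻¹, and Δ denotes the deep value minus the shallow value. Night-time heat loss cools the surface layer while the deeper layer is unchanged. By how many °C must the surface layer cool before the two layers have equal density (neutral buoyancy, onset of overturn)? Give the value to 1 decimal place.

Neutral buoyancy requires Δρ = 0, i.e. −α(T_deep − T_surf′) + β(S_deep − S_surf) = 0.
T_surf′ = T_deep − (β/α)·ΔS = 13.4 − (7.4 × 10⁻⁴/2.5 × 10⁻⁴)·(+0.61) = 11.594 °C.
Cooling required: 19.5 − (11.594) = 7.906 °C.

7.9 °C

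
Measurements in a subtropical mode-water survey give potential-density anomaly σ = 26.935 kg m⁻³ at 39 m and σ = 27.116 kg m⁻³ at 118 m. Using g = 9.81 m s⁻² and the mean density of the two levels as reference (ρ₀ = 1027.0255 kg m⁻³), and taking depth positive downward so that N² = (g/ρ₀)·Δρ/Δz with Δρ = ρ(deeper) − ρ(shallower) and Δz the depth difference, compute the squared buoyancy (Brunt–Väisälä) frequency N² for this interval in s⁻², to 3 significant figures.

Δρ = 1027.116 − 1026.935 = 0.181 kg m⁻³ over Δz = 118 − 39 = 79 m.
N² = (9.81/1027.0255) × (0.181/79) = 2.1885 × 10⁻⁵ s⁻² ≈ 2.19 × 10⁻⁵ s⁻².

2.19 × 10⁻⁵ s⁻²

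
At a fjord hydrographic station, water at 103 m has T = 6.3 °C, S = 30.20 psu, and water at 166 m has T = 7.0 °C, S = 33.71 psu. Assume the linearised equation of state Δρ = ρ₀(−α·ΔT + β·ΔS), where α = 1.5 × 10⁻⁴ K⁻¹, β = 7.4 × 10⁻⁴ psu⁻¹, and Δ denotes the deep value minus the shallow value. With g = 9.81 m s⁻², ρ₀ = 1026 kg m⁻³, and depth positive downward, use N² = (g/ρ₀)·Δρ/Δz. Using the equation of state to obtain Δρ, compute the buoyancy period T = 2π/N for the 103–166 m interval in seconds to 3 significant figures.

319 s

ΔT = +0.7 K, ΔS = +3.51 psu (deep − shallow).
Δρ/ρ₀ = −αΔT + βΔS = -1.05 × 10⁻⁴ + 2.5974 × 10⁻³ = 2.4924 × 10⁻³, so Δρ ≈ 2.557 kg m⁻³.
N² = (g/ρ₀)·Δρ/Δz = g·(Δρ/ρ₀)/Δz = 9.81 × 2.4924 × 10⁻³ / 63 = 3.8810 × 10⁻⁴ s⁻².
N = √(3.8810 × 10⁻⁴) = 0.019700 rad s⁻¹ → T = 2π/N = 318.94 s ≈ 319 s.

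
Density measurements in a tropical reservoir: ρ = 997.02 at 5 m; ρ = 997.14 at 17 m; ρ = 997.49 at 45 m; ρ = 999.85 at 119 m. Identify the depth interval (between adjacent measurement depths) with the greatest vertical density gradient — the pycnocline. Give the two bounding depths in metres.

45–119 m

Compute the density gradient over each adjacent pair:
  5–17 m: Δρ/Δz = 0.12/12 = 0.010 kg m⁻⁴
  17–45 m: Δρ/Δz = 0.35/28 = 0.012 kg m⁻⁴
  45–119 m: Δρ/Δz = 2.36/74 = 0.032 kg m⁻⁴
The largest gradient is in the 45–119 m interval — the pycnocline.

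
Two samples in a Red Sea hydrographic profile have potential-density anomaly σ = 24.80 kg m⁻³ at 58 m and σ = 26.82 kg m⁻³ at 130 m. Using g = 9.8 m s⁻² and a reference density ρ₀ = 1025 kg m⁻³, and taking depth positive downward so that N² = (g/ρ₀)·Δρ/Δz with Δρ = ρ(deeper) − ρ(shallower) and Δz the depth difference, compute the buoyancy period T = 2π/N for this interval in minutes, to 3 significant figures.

Δρ = 1026.82 − 1024.80 = 2.02 kg m⁻³ over Δz = 130 − 58 = 72 m.
N² = (9.8/1025) × (2.02/72) = 2.6824 × 10⁻⁴ s⁻².
N = √(2.6824 × 10⁻⁴) = 0.016378 rad s⁻¹, so T = 2π/N = 383.64 s = 6.3940 min ≈ 6.39 min.

6.39 min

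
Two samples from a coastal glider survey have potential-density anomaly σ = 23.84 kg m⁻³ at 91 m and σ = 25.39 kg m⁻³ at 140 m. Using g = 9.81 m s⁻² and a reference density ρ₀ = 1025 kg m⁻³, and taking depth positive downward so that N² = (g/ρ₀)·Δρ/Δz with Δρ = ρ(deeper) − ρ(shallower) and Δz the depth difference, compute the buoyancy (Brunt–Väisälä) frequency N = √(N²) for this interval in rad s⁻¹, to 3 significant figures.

0.0174 rad s⁻¹

Δρ = 1025.39 − 1023.84 = 1.55 kg m⁻³ over Δz = 140 − 91 = 49 m.
N² = (9.81/1025) × (1.55/49) = 3.0275 × 10⁻⁴ s⁻².
N = √(3.0275 × 10⁻⁴) = 0.017400 rad s⁻¹ ≈ 0.0174 rad s⁻¹.
A positive N² confirms static stability across the interval.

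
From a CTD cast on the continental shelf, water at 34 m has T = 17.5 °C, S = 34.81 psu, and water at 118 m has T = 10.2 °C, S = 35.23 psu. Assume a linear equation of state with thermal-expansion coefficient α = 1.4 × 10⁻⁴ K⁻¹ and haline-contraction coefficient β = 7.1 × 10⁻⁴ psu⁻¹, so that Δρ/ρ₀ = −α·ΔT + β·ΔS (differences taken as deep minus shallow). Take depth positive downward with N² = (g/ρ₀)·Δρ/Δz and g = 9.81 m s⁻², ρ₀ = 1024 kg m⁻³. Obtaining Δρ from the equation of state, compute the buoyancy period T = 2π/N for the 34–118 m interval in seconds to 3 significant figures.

ΔT = -7.3 K, ΔS = +0.42 psu (deep − shallow).
Δρ/ρ₀ = −αΔT + βΔS = 1.022 × 10⁻³ + 2.982 × 10⁻⁴ = 1.3202 × 10⁻³, so Δρ ≈ 1.352 kg m⁻³.
N² = (g/ρ₀)·Δρ/Δz = g·(Δρ/ρ₀)/Δz = 9.81 × 1.3202 × 10⁻³ / 84 = 1.5418 × 10⁻⁴ s⁻².
N = √(1.5418 × 10⁻⁴) = 0.012417 rad s⁻¹ → T = 2π/N = 506.01 s ≈ 506 s.

506 s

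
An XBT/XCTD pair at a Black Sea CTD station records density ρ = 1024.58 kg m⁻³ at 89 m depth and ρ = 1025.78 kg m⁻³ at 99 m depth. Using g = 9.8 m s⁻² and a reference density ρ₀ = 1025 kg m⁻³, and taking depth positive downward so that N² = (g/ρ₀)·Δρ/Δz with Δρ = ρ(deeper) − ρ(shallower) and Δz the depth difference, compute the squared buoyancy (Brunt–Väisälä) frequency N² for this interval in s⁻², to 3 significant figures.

1.15 × 10⁻³ s⁻²

Δρ = 1025.78 − 1024.58 = 1.20 kg m⁻³ over Δz = 99 − 89 = 10 m.
N² = (9.8/1025) × (1.20/10) = 1.1473 × 10⁻³ s⁻² ≈ 1.15 × 10⁻³ s⁻².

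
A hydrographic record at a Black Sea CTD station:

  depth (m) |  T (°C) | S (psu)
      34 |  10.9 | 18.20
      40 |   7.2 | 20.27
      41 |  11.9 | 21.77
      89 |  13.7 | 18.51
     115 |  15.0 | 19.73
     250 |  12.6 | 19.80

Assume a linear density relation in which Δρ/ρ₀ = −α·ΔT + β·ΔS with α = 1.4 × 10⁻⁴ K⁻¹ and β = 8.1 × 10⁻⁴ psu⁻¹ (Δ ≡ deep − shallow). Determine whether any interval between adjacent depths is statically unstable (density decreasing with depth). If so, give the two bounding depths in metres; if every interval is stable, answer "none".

41–89 m

Evaluate Δρ/ρ₀ = −αΔT + βΔS across each adjacent pair:
  34–40 m: −αΔT+βΔS = −(1.4 × 10⁻⁴)(-3.7)+(8.1 × 10⁻⁴)(+2.07) = 2.2 × 10⁻³ → stable
  40–41 m: −αΔT+βΔS = −(1.4 × 10⁻⁴)(+4.7)+(8.1 × 10⁻⁴)(+1.50) = 5.6 × 10⁻⁴ → stable
  41–89 m: −αΔT+βΔS = −(1.4 × 10⁻⁴)(+1.8)+(8.1 × 10⁻⁴)(-3.26) = -2.9 × 10⁻³ → UNSTABLE
  89–115 m: −αΔT+βΔS = −(1.4 × 10⁻⁴)(+1.3)+(8.1 × 10⁻⁴)(+1.22) = 8.1 × 10⁻⁴ → stable
  115–250 m: −αΔT+βΔS = −(1.4 × 10⁻⁴)(-2.4)+(8.1 × 10⁻⁴)(+0.07) = 3.9 × 10⁻⁴ → stable
The 41–89 m interval has Δρ < 0: lighter water underlies denser water.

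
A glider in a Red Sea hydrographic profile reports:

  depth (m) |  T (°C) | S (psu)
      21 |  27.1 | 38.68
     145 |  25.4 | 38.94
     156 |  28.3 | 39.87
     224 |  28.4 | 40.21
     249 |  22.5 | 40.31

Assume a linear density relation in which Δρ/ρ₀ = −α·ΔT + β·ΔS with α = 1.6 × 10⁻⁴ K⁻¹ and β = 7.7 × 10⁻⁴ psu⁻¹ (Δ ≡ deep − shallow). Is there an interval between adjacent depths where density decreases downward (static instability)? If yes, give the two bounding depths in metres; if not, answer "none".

none

Evaluate Δρ/ρ₀ = −αΔT + βΔS across each adjacent pair:
  21–145 m: −αΔT+βΔS = −(1.6 × 10⁻⁴)(-1.7)+(7.7 × 10⁻⁴)(+0.26) = 4.7 × 10⁻⁴ → stable
  145–156 m: −αΔT+βΔS = −(1.6 × 10⁻⁴)(+2.9)+(7.7 × 10⁻⁴)(+0.93) = 2.5 × 10⁻⁴ → stable
  156–224 m: −αΔT+βΔS = −(1.6 × 10⁻⁴)(+0.1)+(7.7 × 10⁻⁴)(+0.34) = 2.5 × 10⁻⁴ → stable
  224–249 m: −αΔT+βΔS = −(1.6 × 10⁻⁴)(-5.9)+(7.7 × 10⁻⁴)(+0.10) = 1.0 × 10⁻³ → stable
Every interval has Δρ > 0: the column is stably stratified throughout.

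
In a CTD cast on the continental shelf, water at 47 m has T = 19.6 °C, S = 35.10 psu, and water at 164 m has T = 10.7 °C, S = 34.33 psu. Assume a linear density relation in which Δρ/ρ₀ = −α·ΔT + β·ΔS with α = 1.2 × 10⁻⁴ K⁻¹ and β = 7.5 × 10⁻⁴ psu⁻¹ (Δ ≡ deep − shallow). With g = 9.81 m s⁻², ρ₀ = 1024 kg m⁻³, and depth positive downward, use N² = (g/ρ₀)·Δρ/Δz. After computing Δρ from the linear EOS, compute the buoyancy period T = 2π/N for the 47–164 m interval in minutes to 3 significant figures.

ΔT = -8.9 K, ΔS = -0.77 psu (deep − shallow).
Δρ/ρ₀ = −αΔT + βΔS = 1.068 × 10⁻³ − 5.775 × 10⁻⁴ = 4.905 × 10⁻⁴, so Δρ ≈ 0.5023 kg m⁻³.
N² = (g/ρ₀)·Δρ/Δz = g·(Δρ/ρ₀)/Δz = 9.81 × 4.905 × 10⁻⁴ / 117 = 4.1127 × 10⁻⁵ s⁻².
N = √(4.1127 × 10⁻⁵) = 6.4130 × 10⁻³ rad s⁻¹ → T = 2π/N = 979.76 s = 16.329 min ≈ 16.3 min.

16.3 min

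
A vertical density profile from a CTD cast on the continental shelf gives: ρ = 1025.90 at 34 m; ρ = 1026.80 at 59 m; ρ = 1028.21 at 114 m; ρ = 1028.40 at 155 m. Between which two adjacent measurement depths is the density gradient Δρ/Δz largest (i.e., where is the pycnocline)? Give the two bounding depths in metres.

34–59 m

Compute the density gradient over each adjacent pair:
  34–59 m: Δρ/Δz = 0.90/25 = 0.036 kg m⁻⁴
  59–114 m: Δρ/Δz = 1.41/55 = 0.026 kg m⁻⁴
  114–155 m: Δρ/Δz = 0.19/41 = 4.6 × 10⁻³ kg m⁻⁴
The largest gradient is in the 34–59 m interval — the pycnocline.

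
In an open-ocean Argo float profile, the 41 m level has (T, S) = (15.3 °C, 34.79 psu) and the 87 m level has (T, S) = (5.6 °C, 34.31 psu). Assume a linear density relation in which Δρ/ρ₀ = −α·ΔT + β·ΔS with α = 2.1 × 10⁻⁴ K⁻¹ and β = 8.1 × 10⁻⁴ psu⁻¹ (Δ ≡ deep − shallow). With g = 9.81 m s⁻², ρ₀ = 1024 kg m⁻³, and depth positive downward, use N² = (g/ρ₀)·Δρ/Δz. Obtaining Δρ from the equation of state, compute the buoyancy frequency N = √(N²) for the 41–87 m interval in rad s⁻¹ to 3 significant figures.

ΔT = -9.7 K, ΔS = -0.48 psu (deep − shallow).
Δρ/ρ₀ = −αΔT + βΔS = 2.037 × 10⁻³ − 3.888 × 10⁻⁴ = 1.6482 × 10⁻³, so Δρ ≈ 1.688 kg m⁻³.
N² = (g/ρ₀)·Δρ/Δz = g·(Δρ/ρ₀)/Δz = 9.81 × 1.6482 × 10⁻³ / 46 = 3.5150 × 10⁻⁴ s⁻².
N = √(3.5150 × 10⁻⁴) = 0.018748 rad s⁻¹ ≈ 0.0187 rad s⁻¹.

0.0187 rad s⁻¹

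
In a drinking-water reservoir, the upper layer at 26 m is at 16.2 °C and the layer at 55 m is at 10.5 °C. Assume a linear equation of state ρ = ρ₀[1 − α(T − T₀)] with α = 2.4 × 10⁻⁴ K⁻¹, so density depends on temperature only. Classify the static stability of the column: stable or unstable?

ΔT = 10.5 − 16.2 = -5.7 K, so Δρ/ρ₀ = −αΔT = 1.368 × 10⁻³.
Δρ/ρ₀ > 0, so Δρ > 0: deeper water is denser → statically stable.

stable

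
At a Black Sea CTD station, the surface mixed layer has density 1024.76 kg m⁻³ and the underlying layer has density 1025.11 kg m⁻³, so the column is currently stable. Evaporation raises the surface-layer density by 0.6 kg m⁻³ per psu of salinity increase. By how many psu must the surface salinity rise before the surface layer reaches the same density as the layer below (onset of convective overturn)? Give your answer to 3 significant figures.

0.583 psu

Density deficit of the surface layer: 1025.11 − 1024.76 = 0.35 kg m⁻³.
Required change = 0.35 / 0.6 = 0.583 psu.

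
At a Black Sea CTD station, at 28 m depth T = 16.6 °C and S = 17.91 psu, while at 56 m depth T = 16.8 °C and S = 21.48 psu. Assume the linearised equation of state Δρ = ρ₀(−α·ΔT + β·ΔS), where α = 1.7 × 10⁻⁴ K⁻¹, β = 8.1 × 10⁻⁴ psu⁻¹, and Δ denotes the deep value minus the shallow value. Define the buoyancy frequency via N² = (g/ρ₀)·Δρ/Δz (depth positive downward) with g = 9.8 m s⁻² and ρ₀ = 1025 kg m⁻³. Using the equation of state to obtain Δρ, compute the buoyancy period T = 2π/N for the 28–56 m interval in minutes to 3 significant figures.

3.31 min

ΔT = +0.2 K, ΔS = +3.57 psu (deep − shallow).
Δρ/ρ₀ = −αΔT + βΔS = -3.40 × 10⁻⁵ + 2.8917 × 10⁻³ = 2.8577 × 10⁻³, so Δρ ≈ 2.929 kg m⁻³.
N² = (g/ρ₀)·Δρ/Δz = g·(Δρ/ρ₀)/Δz = 9.8 × 2.8577 × 10⁻³ / 28 = 1.0002 × 10⁻³ s⁻².
N = √(1.0002 × 10⁻³) = 0.031626 rad s⁻¹ → T = 2π/N = 198.67 s = 3.3112 min ≈ 3.31 min.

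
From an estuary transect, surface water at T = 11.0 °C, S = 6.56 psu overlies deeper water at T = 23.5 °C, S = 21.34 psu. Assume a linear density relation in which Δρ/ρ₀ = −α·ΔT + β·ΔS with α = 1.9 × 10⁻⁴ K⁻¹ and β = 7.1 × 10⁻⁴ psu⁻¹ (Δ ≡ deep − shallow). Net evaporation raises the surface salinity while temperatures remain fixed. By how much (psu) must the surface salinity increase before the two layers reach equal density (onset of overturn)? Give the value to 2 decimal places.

11.43 psu

Neutral buoyancy requires −α(T_deep − T_surf) + β(S_deep − S_surf′) = 0.
S_surf′ = S_deep − (α/β)·ΔT = 21.34 − (1.9 × 10⁻⁴/7.1 × 10⁻⁴)·(+12.5) = 17.9949 psu.
Increase required: 17.9949 − 6.56 = 11.4349 psu.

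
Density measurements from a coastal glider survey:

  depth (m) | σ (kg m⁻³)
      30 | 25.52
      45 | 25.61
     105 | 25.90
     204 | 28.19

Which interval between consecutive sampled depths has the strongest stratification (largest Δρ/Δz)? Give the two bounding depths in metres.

105–204 m

Compute the density gradient over each adjacent pair:
  30–45 m: Δρ/Δz = 0.09/15 = 6.0 × 10⁻³ kg m⁻⁴
  45–105 m: Δρ/Δz = 0.29/60 = 4.8 × 10⁻³ kg m⁻⁴
  105–204 m: Δρ/Δz = 2.29/99 = 0.023 kg m⁻⁴
The largest gradient is in the 105–204 m interval — the pycnocline.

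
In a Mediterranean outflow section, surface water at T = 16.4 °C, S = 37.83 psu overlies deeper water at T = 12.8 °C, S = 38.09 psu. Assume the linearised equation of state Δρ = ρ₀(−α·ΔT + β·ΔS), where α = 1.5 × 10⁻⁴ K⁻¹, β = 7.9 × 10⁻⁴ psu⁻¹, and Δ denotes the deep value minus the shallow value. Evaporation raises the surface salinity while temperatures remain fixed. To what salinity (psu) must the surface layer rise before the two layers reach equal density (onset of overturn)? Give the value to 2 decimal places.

Neutral buoyancy requires −α(T_deep − T_surf) + β(S_deep − S_surf′) = 0.
S_surf′ = S_deep − (α/β)·ΔT = 38.09 − (1.5 × 10⁻⁴/7.9 × 10⁻⁴)·(-3.6) = 38.7735 psu.
Increase required: 38.7735 − 37.83 = 0.9435 psu.

38.77 psu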